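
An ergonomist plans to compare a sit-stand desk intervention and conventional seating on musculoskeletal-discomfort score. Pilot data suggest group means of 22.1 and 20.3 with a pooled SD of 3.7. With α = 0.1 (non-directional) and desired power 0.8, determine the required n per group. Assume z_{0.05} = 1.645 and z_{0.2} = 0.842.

Cohen's d = |M₁ − M₂| / SD_pooled = |22.1 − 20.3| / 3.7 = 1.8 / 3.7 = 0.486.
For two independent groups with equal n: n = 2·((z_{α/2} + z_β) / d)².
z_{α/2} + z_β = 1.645 + 0.842 = 2.487.
n = 2 × (2.487 / 0.486)² = 2 × 5.117² = 2 × 26.19 = 52.4.
Round up to the next whole participant.

n = 53 per group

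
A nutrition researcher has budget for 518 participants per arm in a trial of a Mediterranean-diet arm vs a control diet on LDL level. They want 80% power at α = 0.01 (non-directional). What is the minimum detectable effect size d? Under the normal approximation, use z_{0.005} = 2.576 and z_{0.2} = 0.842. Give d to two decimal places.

For two independent groups of n = 518 each: d_min = (z_{α/2} + z_β)·√(2/n).
z-sum = 2.576 + 0.842 = 3.418.
d_min = 3.418 × √(2/518) = 3.418 × 0.0621 = 0.212.

d_min ≈ 0.21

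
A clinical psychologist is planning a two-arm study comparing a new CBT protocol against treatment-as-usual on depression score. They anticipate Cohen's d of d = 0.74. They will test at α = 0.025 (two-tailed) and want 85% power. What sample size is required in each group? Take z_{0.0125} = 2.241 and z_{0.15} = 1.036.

For two independent groups with equal n: n = 2·((z_{α/2} + z_β) / d)².
z_{α/2} + z_β = 2.241 + 1.036 = 3.277.
n = 2 × (3.277 / 0.74)² = 2 × 4.428² = 2 × 19.61 = 39.2.
Round up to the next whole participant.

n = 40 per group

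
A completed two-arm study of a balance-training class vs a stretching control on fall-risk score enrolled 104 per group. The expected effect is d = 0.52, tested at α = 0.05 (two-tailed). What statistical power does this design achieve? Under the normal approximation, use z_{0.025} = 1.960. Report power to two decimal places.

power ≈ 0.96

For two equal groups, power = Φ(d·√(n/2) − z_{α/2}).
d·√(n/2) = 0.52 × √(104/2) = 0.52 × 7.211 = 3.750.
z_β = 3.750 − 1.960 = 1.790.
Power = Φ(1.790) = 0.963.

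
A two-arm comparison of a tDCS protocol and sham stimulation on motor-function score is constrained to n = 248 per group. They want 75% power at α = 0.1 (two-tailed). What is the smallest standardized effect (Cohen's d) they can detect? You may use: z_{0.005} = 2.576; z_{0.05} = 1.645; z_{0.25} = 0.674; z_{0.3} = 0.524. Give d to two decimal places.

d_min ≈ 0.21

For two independent groups of n = 248 each: d_min = (z_{α/2} + z_β)·√(2/n).
z-sum = 1.645 + 0.674 = 2.319.
d_min = 2.319 × √(2/248) = 2.319 × 0.0898 = 0.208.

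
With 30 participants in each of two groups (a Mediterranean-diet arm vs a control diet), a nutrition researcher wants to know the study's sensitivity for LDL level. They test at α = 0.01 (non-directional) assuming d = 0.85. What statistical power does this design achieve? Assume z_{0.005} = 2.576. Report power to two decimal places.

For two equal groups, power = Φ(d·√(n/2) − z_{α/2}).
d·√(n/2) = 0.85 × √(30/2) = 0.85 × 3.873 = 3.292.
z_β = 3.292 − 2.576 = 0.716.
Power = Φ(0.716) = 0.763.

power ≈ 0.76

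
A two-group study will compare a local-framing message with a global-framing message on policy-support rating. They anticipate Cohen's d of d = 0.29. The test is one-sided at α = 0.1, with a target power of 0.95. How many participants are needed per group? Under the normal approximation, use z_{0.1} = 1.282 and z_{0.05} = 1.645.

For two independent groups with equal n: n = 2·((z_{α} + z_β) / d)².
z_{α} + z_β = 1.282 + 1.645 = 2.927.
n = 2 × (2.927 / 0.29)² = 2 × 10.093² = 2 × 101.87 = 203.7.
Round up to the next whole participant.

n = 204 per group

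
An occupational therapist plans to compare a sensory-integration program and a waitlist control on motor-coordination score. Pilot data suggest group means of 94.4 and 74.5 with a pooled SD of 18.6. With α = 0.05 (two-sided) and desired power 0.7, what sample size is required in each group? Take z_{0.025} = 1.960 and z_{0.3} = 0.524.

n = 11 per group

Cohen's d = |M₁ − M₂| / SD_pooled = |94.4 − 74.5| / 18.6 = 19.9 / 18.6 = 1.070.
For two independent groups with equal n: n = 2·((z_{α/2} + z_β) / d)².
z_{α/2} + z_β = 1.960 + 0.524 = 2.484.
n = 2 × (2.484 / 1.070)² = 2 × 2.321² = 2 × 5.39 = 10.8.
Round up to the next whole participant.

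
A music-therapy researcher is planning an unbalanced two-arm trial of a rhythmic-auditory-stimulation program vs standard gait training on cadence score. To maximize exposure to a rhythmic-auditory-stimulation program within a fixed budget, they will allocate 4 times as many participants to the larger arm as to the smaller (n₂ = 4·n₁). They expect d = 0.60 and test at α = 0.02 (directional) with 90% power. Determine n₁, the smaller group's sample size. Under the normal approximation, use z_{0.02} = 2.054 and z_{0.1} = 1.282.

n₁ = 39

With allocation ratio k = n₂/n₁ = 4, Var(x̄₁−x̄₂) = σ²(1/n₁ + 1/(k·n₁)) = σ²·(k+1)/(k·n₁).
So n₁ = (1 + 1/k)·((z_{α} + z_β)/d)² = 1.250 × (3.336/0.60)².
n₁ = 1.250 × 30.91 = 38.6.
Round up: n₁ = 39, giving n₂ = 4 × 39 = 156.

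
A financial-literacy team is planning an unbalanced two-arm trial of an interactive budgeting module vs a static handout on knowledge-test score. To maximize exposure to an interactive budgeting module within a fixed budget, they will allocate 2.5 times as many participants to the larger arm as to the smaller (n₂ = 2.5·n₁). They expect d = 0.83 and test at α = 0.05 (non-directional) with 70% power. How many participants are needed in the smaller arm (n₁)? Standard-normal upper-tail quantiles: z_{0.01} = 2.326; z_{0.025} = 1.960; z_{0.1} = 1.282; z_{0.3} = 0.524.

With allocation ratio k = n₂/n₁ = 2.5, Var(x̄₁−x̄₂) = σ²(1/n₁ + 1/(k·n₁)) = σ²·(k+1)/(k·n₁).
So n₁ = (1 + 1/k)·((z_{α/2} + z_β)/d)² = 1.400 × (2.484/0.83)².
n₁ = 1.400 × 8.96 = 12.5.
Round up: n₁ = 13, giving n₂ = ⌈2.5 × 13⌉ = ⌈32.5⌉ = 33.

n₁ = 13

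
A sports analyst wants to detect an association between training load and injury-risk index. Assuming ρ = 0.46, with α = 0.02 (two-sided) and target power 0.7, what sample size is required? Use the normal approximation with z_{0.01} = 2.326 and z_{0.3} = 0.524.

n = 36

Fisher's z: C = ½·ln((1+r)/(1−r)) = ½·ln(2.7037) = 0.4973.
n = ((z_{α/2} + z_β)/C)² + 3.
(2.326 + 0.524) / 0.4973 = 2.850 / 0.4973 = 5.731.
n = 5.731² + 3 = 32.84 + 3 = 35.8.
Round up.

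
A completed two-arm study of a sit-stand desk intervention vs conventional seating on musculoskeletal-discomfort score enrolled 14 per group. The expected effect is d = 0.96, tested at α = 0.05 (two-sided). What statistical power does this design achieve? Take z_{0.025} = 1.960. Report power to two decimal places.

For two equal groups, power = Φ(d·√(n/2) − z_{α/2}).
d·√(n/2) = 0.96 × √(14/2) = 0.96 × 2.646 = 2.540.
z_β = 2.540 − 1.960 = 0.580.
Power = Φ(0.580) = 0.719.

power ≈ 0.72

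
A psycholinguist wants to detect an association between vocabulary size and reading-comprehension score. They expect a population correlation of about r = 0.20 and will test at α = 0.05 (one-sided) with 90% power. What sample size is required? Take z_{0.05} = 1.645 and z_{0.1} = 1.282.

n = 212

Fisher's z: C = ½·ln((1+r)/(1−r)) = ½·ln(1.5000) = 0.2027.
n = ((z_{α} + z_β)/C)² + 3.
(1.645 + 1.282) / 0.2027 = 2.927 / 0.2027 = 14.440.
n = 14.440² + 3 = 208.52 + 3 = 211.5.
Round up.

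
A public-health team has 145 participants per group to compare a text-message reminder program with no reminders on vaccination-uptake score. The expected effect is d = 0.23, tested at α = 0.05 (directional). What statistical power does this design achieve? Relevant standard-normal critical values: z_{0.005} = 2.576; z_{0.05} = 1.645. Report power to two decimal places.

For two equal groups, power = Φ(d·√(n/2) − z_{α}).
d·√(n/2) = 0.23 × √(145/2) = 0.23 × 8.515 = 1.958.
z_β = 1.958 − 1.645 = 0.313.
Power = Φ(0.313) = 0.623.

power ≈ 0.62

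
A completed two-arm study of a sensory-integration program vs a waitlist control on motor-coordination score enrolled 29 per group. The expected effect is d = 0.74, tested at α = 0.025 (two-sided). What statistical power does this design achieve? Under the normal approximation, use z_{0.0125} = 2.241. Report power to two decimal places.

For two equal groups, power = Φ(d·√(n/2) − z_{α/2}).
d·√(n/2) = 0.74 × √(29/2) = 0.74 × 3.808 = 2.818.
z_β = 2.818 − 2.241 = 0.577.
Power = Φ(0.577) = 0.718.

power ≈ 0.72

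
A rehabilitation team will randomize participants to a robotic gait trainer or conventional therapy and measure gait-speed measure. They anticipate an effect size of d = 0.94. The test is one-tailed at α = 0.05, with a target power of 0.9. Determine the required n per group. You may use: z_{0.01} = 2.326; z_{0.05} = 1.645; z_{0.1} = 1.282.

n = 20 per group

For two independent groups with equal n: n = 2·((z_{α} + z_β) / d)².
z_{α} + z_β = 1.645 + 1.282 = 2.927.
n = 2 × (2.927 / 0.94)² = 2 × 3.114² = 2 × 9.70 = 19.4.
Round up to the next whole participant.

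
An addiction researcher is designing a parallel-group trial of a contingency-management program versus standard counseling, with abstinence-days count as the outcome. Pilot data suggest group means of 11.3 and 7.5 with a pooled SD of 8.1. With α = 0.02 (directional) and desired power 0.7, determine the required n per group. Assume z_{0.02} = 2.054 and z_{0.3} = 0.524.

Cohen's d = |M₁ − M₂| / SD_pooled = |11.3 − 7.5| / 8.1 = 3.8 / 8.1 = 0.469.
For two independent groups with equal n: n = 2·((z_{α} + z_β) / d)².
z_{α} + z_β = 2.054 + 0.524 = 2.578.
n = 2 × (2.578 / 0.469)² = 2 × 5.497² = 2 × 30.21 = 60.4.
Round up to the next whole participant.

n = 61 per group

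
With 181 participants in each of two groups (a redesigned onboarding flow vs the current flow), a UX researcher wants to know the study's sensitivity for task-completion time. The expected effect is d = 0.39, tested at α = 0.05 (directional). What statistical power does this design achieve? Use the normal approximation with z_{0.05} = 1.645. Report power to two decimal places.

power ≈ 0.98

For two equal groups, power = Φ(d·√(n/2) − z_{α}).
d·√(n/2) = 0.39 × √(181/2) = 0.39 × 9.513 = 3.710.
z_β = 3.710 − 1.645 = 2.065.
Power = Φ(2.065) = 0.981.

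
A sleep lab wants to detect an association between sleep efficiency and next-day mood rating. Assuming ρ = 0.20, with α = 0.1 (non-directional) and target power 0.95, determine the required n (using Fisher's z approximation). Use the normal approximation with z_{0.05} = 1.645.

n = 267

Fisher's z: C = ½·ln((1+r)/(1−r)) = ½·ln(1.5000) = 0.2027.
n = ((z_{α/2} + z_β)/C)² + 3.
(1.645 + 1.645) / 0.2027 = 3.290 / 0.2027 = 16.231.
n = 16.231² + 3 = 263.44 + 3 = 266.4.
Round up.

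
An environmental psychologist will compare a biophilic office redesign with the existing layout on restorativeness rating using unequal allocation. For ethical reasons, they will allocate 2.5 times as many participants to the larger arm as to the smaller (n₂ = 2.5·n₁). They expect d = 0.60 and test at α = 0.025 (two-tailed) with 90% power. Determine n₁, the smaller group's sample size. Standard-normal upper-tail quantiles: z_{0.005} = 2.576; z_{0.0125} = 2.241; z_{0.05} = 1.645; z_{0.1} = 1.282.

n₁ = 49

With allocation ratio k = n₂/n₁ = 2.5, Var(x̄₁−x̄₂) = σ²(1/n₁ + 1/(k·n₁)) = σ²·(k+1)/(k·n₁).
So n₁ = (1 + 1/k)·((z_{α/2} + z_β)/d)² = 1.400 × (3.523/0.60)².
n₁ = 1.400 × 34.48 = 48.3.
Round up: n₁ = 49, giving n₂ = ⌈2.5 × 49⌉ = ⌈122.5⌉ = 123.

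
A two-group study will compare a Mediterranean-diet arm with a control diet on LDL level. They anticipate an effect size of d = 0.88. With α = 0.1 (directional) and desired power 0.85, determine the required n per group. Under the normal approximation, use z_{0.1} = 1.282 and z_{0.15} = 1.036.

n = 14 per group

For two independent groups with equal n: n = 2·((z_{α} + z_β) / d)².
z_{α} + z_β = 1.282 + 1.036 = 2.318.
n = 2 × (2.318 / 0.88)² = 2 × 2.634² = 2 × 6.94 = 13.9.
Round up to the next whole participant.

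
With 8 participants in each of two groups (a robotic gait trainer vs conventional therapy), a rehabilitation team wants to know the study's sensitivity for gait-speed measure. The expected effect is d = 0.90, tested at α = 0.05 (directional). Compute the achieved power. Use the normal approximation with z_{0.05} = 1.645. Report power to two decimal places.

For two equal groups, power = Φ(d·√(n/2) − z_{α}).
d·√(n/2) = 0.90 × √(8/2) = 0.90 × 2.000 = 1.800.
z_β = 1.800 − 1.645 = 0.155.
Power = Φ(0.155) = 0.562.

power ≈ 0.56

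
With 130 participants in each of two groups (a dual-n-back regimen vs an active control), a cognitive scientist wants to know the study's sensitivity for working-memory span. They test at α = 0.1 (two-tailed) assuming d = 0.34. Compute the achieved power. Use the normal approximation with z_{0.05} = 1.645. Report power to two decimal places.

For two equal groups, power = Φ(d·√(n/2) − z_{α/2}).
d·√(n/2) = 0.34 × √(130/2) = 0.34 × 8.062 = 2.741.
z_β = 2.741 − 1.645 = 1.096.
Power = Φ(1.096) = 0.863.

power ≈ 0.86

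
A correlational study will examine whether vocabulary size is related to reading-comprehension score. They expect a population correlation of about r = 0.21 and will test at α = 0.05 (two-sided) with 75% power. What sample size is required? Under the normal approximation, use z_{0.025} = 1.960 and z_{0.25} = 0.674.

Fisher's z: C = ½·ln((1+r)/(1−r)) = ½·ln(1.5316) = 0.2132.
n = ((z_{α/2} + z_β)/C)² + 3.
(1.960 + 0.674) / 0.2132 = 2.634 / 0.2132 = 12.355.
n = 12.355² + 3 = 152.64 + 3 = 155.6.
Round up.

n = 156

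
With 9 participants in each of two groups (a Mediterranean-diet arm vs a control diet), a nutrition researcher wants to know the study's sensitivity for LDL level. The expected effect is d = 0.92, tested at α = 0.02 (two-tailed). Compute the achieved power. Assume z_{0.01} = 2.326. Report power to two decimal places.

power ≈ 0.35

For two equal groups, power = Φ(d·√(n/2) − z_{α/2}).
d·√(n/2) = 0.92 × √(9/2) = 0.92 × 2.121 = 1.952.
z_β = 1.952 − 2.326 = -0.374.
Power = Φ(-0.374) = 0.354.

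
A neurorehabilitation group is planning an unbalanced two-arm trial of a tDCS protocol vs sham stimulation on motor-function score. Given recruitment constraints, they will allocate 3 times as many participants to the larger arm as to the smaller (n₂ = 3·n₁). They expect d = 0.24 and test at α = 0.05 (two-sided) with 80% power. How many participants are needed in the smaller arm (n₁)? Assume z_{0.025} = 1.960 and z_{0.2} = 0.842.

n₁ = 182

With allocation ratio k = n₂/n₁ = 3, Var(x̄₁−x̄₂) = σ²(1/n₁ + 1/(k·n₁)) = σ²·(k+1)/(k·n₁).
So n₁ = (1 + 1/k)·((z_{α/2} + z_β)/d)² = 1.333 × (2.802/0.24)².
n₁ = 1.333 × 136.31 = 181.7.
Round up: n₁ = 182, giving n₂ = 3 × 182 = 546.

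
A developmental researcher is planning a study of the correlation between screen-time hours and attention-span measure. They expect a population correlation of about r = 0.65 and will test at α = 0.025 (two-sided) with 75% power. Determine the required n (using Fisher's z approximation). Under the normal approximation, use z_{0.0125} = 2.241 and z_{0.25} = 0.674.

n = 18

Fisher's z: C = ½·ln((1+r)/(1−r)) = ½·ln(4.7143) = 0.7753.
n = ((z_{α/2} + z_β)/C)² + 3.
(2.241 + 0.674) / 0.7753 = 2.915 / 0.7753 = 3.760.
n = 3.760² + 3 = 14.14 + 3 = 17.1.
Round up.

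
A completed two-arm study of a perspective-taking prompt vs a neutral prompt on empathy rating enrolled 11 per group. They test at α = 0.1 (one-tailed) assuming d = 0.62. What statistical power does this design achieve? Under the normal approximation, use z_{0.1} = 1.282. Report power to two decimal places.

For two equal groups, power = Φ(d·√(n/2) − z_{α}).
d·√(n/2) = 0.62 × √(11/2) = 0.62 × 2.345 = 1.454.
z_β = 1.454 − 1.282 = 0.172.
Power = Φ(0.172) = 0.568.

power ≈ 0.57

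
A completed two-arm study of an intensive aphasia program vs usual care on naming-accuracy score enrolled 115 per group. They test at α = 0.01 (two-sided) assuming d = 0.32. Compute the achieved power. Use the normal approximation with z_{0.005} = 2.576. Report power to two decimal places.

power ≈ 0.44

For two equal groups, power = Φ(d·√(n/2) − z_{α/2}).
d·√(n/2) = 0.32 × √(115/2) = 0.32 × 7.583 = 2.427.
z_β = 2.427 − 2.576 = -0.149.
Power = Φ(-0.149) = 0.441.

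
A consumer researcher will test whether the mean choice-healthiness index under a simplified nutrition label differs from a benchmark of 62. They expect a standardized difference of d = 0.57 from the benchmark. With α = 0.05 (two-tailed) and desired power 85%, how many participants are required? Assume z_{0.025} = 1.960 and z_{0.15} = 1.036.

n = 28

For a one-sample test: n = ((z_{α/2} + z_β) / d)².
z_{α/2} + z_β = 1.960 + 1.036 = 2.996.
n = (2.996 / 0.57)² = 5.256² = 27.63.
Round up.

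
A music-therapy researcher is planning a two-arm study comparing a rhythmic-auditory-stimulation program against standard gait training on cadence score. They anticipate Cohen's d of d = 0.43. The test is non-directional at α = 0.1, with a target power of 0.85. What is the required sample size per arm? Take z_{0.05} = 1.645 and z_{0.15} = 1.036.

n = 78 per group

For two independent groups with equal n: n = 2·((z_{α/2} + z_β) / d)².
z_{α/2} + z_β = 1.645 + 1.036 = 2.681.
n = 2 × (2.681 / 0.43)² = 2 × 6.235² = 2 × 38.87 = 77.7.
Round up to the next whole participant.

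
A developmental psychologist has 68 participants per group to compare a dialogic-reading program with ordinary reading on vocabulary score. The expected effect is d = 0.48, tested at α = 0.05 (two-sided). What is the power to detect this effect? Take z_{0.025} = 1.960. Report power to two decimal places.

power ≈ 0.80

For two equal groups, power = Φ(d·√(n/2) − z_{α/2}).
d·√(n/2) = 0.48 × √(68/2) = 0.48 × 5.831 = 2.799.
z_β = 2.799 − 1.960 = 0.839.
Power = Φ(0.839) = 0.799.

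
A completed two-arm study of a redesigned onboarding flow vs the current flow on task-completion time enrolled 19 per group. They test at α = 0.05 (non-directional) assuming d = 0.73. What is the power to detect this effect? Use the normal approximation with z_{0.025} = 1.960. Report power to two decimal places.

power ≈ 0.61

For two equal groups, power = Φ(d·√(n/2) − z_{α/2}).
d·√(n/2) = 0.73 × √(19/2) = 0.73 × 3.082 = 2.250.
z_β = 2.250 − 1.960 = 0.290.
Power = Φ(0.290) = 0.614.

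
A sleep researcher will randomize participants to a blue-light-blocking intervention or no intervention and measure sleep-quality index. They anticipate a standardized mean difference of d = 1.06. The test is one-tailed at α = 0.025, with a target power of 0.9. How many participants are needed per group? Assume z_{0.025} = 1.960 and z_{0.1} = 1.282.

n = 19 per group

For two independent groups with equal n: n = 2·((z_{α} + z_β) / d)².
z_{α} + z_β = 1.960 + 1.282 = 3.242.
n = 2 × (3.242 / 1.06)² = 2 × 3.058² = 2 × 9.35 = 18.7.
Round up to the next whole participant.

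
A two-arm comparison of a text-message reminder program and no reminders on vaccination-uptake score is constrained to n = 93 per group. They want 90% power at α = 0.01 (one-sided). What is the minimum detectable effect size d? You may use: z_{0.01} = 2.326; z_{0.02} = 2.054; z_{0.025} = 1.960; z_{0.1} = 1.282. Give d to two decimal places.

For two independent groups of n = 93 each: d_min = (z_{α} + z_β)·√(2/n).
z-sum = 2.326 + 1.282 = 3.608.
d_min = 3.608 × √(2/93) = 3.608 × 0.1466 = 0.529.

d_min ≈ 0.53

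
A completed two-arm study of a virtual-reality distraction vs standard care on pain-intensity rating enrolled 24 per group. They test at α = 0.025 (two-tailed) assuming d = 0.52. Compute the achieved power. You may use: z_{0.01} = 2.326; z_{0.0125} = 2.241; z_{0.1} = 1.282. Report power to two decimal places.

For two equal groups, power = Φ(d·√(n/2) − z_{α/2}).
d·√(n/2) = 0.52 × √(24/2) = 0.52 × 3.464 = 1.801.
z_β = 1.801 − 2.241 = -0.440.
Power = Φ(-0.440) = 0.330.

power ≈ 0.33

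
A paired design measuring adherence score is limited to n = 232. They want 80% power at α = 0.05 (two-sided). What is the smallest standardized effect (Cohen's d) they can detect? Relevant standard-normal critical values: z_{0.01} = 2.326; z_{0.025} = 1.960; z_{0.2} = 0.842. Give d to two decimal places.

For a single sample (or paired design) of n = 232: d_min = (z_{α/2} + z_β)/√n.
z-sum = 1.960 + 0.842 = 2.802.
d_min = 2.802 / √232 = 2.802 / 15.232 = 0.184.

d_min ≈ 0.18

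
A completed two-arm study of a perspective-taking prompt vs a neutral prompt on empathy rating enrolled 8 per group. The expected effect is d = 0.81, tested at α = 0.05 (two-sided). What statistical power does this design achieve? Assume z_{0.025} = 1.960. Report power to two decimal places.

For two equal groups, power = Φ(d·√(n/2) − z_{α/2}).
d·√(n/2) = 0.81 × √(8/2) = 0.81 × 2.000 = 1.620.
z_β = 1.620 − 1.960 = -0.340.
Power = Φ(-0.340) = 0.367.

power ≈ 0.37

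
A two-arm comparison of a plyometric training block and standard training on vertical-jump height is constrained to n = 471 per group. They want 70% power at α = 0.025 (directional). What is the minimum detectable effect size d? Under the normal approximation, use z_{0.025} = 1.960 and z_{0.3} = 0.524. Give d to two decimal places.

For two independent groups of n = 471 each: d_min = (z_{α} + z_β)·√(2/n).
z-sum = 1.960 + 0.524 = 2.484.
d_min = 2.484 × √(2/471) = 2.484 × 0.0652 = 0.162.

d_min ≈ 0.16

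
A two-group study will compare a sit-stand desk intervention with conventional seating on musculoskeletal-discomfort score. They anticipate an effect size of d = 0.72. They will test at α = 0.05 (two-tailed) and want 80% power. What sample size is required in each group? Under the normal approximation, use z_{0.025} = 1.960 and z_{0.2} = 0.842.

For two independent groups with equal n: n = 2·((z_{α/2} + z_β) / d)².
z_{α/2} + z_β = 1.960 + 0.842 = 2.802.
n = 2 × (2.802 / 0.72)² = 2 × 3.892² = 2 × 15.15 = 30.3.
Round up to the next whole participant.

n = 31 per group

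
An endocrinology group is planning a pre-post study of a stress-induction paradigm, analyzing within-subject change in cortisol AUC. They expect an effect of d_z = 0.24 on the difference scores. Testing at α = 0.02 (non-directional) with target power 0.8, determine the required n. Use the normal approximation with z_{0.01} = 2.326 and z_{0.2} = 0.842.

n = 175 pairs

For a paired (one-sample on differences) test: n = ((z_{α/2} + z_β) / d)².
z_{α/2} + z_β = 2.326 + 0.842 = 3.168.
n = (3.168 / 0.24)² = 13.200² = 174.24.
Round up.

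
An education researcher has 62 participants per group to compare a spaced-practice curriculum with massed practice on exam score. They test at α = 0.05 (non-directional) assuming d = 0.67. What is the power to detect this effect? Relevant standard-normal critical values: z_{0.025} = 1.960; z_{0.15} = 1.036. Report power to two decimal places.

For two equal groups, power = Φ(d·√(n/2) − z_{α/2}).
d·√(n/2) = 0.67 × √(62/2) = 0.67 × 5.568 = 3.730.
z_β = 3.730 − 1.960 = 1.770.
Power = Φ(1.770) = 0.962.

power ≈ 0.96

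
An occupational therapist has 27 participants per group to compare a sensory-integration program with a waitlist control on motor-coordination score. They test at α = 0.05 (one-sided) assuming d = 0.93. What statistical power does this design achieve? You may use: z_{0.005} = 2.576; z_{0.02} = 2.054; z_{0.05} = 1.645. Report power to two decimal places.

For two equal groups, power = Φ(d·√(n/2) − z_{α}).
d·√(n/2) = 0.93 × √(27/2) = 0.93 × 3.674 = 3.417.
z_β = 3.417 − 1.645 = 1.772.
Power = Φ(1.772) = 0.962.

power ≈ 0.96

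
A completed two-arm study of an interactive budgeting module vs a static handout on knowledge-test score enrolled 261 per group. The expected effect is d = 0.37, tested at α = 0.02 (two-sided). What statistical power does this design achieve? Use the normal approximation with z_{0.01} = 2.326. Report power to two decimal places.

For two equal groups, power = Φ(d·√(n/2) − z_{α/2}).
d·√(n/2) = 0.37 × √(261/2) = 0.37 × 11.424 = 4.227.
z_β = 4.227 − 2.326 = 1.901.
Power = Φ(1.901) = 0.971.

power ≈ 0.97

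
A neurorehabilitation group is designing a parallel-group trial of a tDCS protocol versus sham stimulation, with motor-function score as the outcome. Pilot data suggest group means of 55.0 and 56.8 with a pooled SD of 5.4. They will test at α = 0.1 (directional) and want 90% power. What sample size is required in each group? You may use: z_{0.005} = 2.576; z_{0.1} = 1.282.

Cohen's d = |M₁ − M₂| / SD_pooled = |55.0 − 56.8| / 5.4 = 1.8 / 5.4 = 0.333.
For two independent groups with equal n: n = 2·((z_{α} + z_β) / d)².
z_{α} + z_β = 1.282 + 1.282 = 2.564.
n = 2 × (2.564 / 0.333)² = 2 × 7.700² = 2 × 59.29 = 118.6.
Round up to the next whole participant.

n = 119 per group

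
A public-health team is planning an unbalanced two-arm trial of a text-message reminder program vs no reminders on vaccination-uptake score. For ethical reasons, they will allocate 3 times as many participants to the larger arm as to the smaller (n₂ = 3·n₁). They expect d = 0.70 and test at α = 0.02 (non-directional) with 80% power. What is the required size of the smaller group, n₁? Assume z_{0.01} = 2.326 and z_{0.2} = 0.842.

n₁ = 28

With allocation ratio k = n₂/n₁ = 3, Var(x̄₁−x̄₂) = σ²(1/n₁ + 1/(k·n₁)) = σ²·(k+1)/(k·n₁).
So n₁ = (1 + 1/k)·((z_{α/2} + z_β)/d)² = 1.333 × (3.168/0.70)².
n₁ = 1.333 × 20.48 = 27.3.
Round up: n₁ = 28, giving n₂ = 3 × 28 = 84.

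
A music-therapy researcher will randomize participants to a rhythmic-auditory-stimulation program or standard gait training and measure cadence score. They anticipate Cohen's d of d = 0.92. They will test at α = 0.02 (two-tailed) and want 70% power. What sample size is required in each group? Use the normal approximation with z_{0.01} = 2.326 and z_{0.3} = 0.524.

n = 20 per group

For two independent groups with equal n: n = 2·((z_{α/2} + z_β) / d)².
z_{α/2} + z_β = 2.326 + 0.524 = 2.850.
n = 2 × (2.850 / 0.92)² = 2 × 3.098² = 2 × 9.60 = 19.2.
Round up to the next whole participant.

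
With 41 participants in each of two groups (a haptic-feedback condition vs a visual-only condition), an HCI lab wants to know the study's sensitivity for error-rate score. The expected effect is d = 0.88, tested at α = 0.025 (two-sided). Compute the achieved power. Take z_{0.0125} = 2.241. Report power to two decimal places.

power ≈ 0.96

For two equal groups, power = Φ(d·√(n/2) − z_{α/2}).
d·√(n/2) = 0.88 × √(41/2) = 0.88 × 4.528 = 3.984.
z_β = 3.984 − 2.241 = 1.743.
Power = Φ(1.743) = 0.959.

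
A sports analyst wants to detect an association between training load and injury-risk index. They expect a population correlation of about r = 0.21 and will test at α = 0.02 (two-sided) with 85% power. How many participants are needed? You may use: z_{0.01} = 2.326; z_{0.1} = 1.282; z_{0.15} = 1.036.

n = 252

Fisher's z: C = ½·ln((1+r)/(1−r)) = ½·ln(1.5316) = 0.2132.
n = ((z_{α/2} + z_β)/C)² + 3.
(2.326 + 1.036) / 0.2132 = 3.362 / 0.2132 = 15.769.
n = 15.769² + 3 = 248.67 + 3 = 251.7.
Round up.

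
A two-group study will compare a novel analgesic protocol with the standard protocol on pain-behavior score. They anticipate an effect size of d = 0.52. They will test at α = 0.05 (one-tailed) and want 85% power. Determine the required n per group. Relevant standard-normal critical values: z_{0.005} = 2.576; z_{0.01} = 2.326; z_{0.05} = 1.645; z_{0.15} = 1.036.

For two independent groups with equal n: n = 2·((z_{α} + z_β) / d)².
z_{α} + z_β = 1.645 + 1.036 = 2.681.
n = 2 × (2.681 / 0.52)² = 2 × 5.156² = 2 × 26.58 = 53.2.
Round up to the next whole participant.

n = 54 per group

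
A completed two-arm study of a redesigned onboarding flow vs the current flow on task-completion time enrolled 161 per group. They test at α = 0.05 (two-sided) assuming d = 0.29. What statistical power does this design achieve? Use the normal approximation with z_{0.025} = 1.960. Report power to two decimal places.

power ≈ 0.74

For two equal groups, power = Φ(d·√(n/2) − z_{α/2}).
d·√(n/2) = 0.29 × √(161/2) = 0.29 × 8.972 = 2.602.
z_β = 2.602 − 1.960 = 0.642.
Power = Φ(0.642) = 0.740.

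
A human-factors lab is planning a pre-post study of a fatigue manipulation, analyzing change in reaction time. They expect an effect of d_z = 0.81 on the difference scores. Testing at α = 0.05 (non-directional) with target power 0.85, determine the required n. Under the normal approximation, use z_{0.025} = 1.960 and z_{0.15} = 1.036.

n = 14 pairs

For a paired (one-sample on differences) test: n = ((z_{α/2} + z_β) / d)².
z_{α/2} + z_β = 1.960 + 1.036 = 2.996.
n = (2.996 / 0.81)² = 3.699² = 13.68.
Round up.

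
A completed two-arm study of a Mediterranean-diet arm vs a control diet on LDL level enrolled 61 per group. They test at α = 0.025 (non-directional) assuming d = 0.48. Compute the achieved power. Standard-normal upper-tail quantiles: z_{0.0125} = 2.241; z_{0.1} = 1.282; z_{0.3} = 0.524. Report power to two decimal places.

For two equal groups, power = Φ(d·√(n/2) − z_{α/2}).
d·√(n/2) = 0.48 × √(61/2) = 0.48 × 5.523 = 2.651.
z_β = 2.651 − 2.241 = 0.410.
Power = Φ(0.410) = 0.659.

power ≈ 0.66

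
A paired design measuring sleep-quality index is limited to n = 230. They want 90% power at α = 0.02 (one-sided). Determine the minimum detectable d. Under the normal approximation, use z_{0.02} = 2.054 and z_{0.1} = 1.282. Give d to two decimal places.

For a single sample (or paired design) of n = 230: d_min = (z_{α} + z_β)/√n.
z-sum = 2.054 + 1.282 = 3.336.
d_min = 3.336 / √230 = 3.336 / 15.166 = 0.220.

d_min ≈ 0.22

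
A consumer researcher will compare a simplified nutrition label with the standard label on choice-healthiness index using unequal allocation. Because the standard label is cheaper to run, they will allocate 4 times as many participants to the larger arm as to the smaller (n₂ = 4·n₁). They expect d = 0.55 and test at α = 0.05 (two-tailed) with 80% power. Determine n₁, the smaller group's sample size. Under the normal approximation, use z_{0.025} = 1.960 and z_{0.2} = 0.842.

n₁ = 33

With allocation ratio k = n₂/n₁ = 4, Var(x̄₁−x̄₂) = σ²(1/n₁ + 1/(k·n₁)) = σ²·(k+1)/(k·n₁).
So n₁ = (1 + 1/k)·((z_{α/2} + z_β)/d)² = 1.250 × (2.802/0.55)².
n₁ = 1.250 × 25.95 = 32.4.
Round up: n₁ = 33, giving n₂ = 4 × 33 = 132.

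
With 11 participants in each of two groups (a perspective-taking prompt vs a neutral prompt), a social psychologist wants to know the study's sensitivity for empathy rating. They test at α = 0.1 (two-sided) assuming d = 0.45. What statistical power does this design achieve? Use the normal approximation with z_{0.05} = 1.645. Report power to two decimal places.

For two equal groups, power = Φ(d·√(n/2) − z_{α/2}).
d·√(n/2) = 0.45 × √(11/2) = 0.45 × 2.345 = 1.055.
z_β = 1.055 − 1.645 = -0.590.
Power = Φ(-0.590) = 0.278.

power ≈ 0.28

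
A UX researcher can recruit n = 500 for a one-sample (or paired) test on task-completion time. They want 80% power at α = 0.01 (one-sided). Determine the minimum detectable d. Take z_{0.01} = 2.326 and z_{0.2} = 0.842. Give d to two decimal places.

For a single sample (or paired design) of n = 500: d_min = (z_{α} + z_β)/√n.
z-sum = 2.326 + 0.842 = 3.168.
d_min = 3.168 / √500 = 3.168 / 22.361 = 0.142.

d_min ≈ 0.14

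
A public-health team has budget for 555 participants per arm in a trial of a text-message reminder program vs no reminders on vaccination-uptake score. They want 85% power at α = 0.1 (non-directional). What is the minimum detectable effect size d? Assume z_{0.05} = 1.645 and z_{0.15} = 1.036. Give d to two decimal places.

For two independent groups of n = 555 each: d_min = (z_{α/2} + z_β)·√(2/n).
z-sum = 1.645 + 1.036 = 2.681.
d_min = 2.681 × √(2/555) = 2.681 × 0.0600 = 0.161.

d_min ≈ 0.16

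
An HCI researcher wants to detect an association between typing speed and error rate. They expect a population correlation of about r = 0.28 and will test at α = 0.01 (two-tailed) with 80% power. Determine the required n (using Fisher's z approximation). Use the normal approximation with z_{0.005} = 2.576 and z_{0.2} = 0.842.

Fisher's z: C = ½·ln((1+r)/(1−r)) = ½·ln(1.7778) = 0.2877.
n = ((z_{α/2} + z_β)/C)² + 3.
(2.576 + 0.842) / 0.2877 = 3.418 / 0.2877 = 11.880.
n = 11.880² + 3 = 141.14 + 3 = 144.1.
Round up.

n = 145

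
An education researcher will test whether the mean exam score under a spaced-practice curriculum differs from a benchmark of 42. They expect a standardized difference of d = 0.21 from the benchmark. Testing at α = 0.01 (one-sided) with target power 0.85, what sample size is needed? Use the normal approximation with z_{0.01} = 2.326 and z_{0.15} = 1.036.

n = 257

For a one-sample test: n = ((z_{α} + z_β) / d)².
z_{α} + z_β = 2.326 + 1.036 = 3.362.
n = (3.362 / 0.21)² = 16.010² = 256.30.
Round up.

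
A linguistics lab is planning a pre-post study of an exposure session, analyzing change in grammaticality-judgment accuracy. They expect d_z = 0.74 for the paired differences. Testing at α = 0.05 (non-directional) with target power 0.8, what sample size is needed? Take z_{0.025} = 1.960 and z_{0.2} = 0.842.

For a paired (one-sample on differences) test: n = ((z_{α/2} + z_β) / d)².
z_{α/2} + z_β = 1.960 + 0.842 = 2.802.
n = (2.802 / 0.74)² = 3.786² = 14.34.
Round up.

n = 15 pairs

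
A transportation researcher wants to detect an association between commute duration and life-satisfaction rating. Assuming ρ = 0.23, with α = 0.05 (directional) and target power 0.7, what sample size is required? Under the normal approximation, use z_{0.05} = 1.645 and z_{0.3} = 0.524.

n = 89

Fisher's z: C = ½·ln((1+r)/(1−r)) = ½·ln(1.5974) = 0.2342.
n = ((z_{α} + z_β)/C)² + 3.
(1.645 + 0.524) / 0.2342 = 2.169 / 0.2342 = 9.261.
n = 9.261² + 3 = 85.77 + 3 = 88.8.
Round up.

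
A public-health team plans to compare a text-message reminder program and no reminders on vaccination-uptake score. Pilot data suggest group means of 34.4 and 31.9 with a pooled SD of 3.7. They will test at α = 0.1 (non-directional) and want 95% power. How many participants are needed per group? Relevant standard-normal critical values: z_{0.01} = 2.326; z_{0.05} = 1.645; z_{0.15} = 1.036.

n = 48 per group

Cohen's d = |M₁ − M₂| / SD_pooled = |34.4 − 31.9| / 3.7 = 2.5 / 3.7 = 0.676.
For two independent groups with equal n: n = 2·((z_{α/2} + z_β) / d)².
z_{α/2} + z_β = 1.645 + 1.645 = 3.290.
n = 2 × (3.290 / 0.676)² = 2 × 4.867² = 2 × 23.69 = 47.4.
Round up to the next whole participant.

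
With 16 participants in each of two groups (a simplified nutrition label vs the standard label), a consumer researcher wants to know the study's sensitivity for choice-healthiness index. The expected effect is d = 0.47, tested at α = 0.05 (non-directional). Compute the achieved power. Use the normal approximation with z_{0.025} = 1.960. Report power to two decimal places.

For two equal groups, power = Φ(d·√(n/2) − z_{α/2}).
d·√(n/2) = 0.47 × √(16/2) = 0.47 × 2.828 = 1.329.
z_β = 1.329 − 1.960 = -0.631.
Power = Φ(-0.631) = 0.264.

power ≈ 0.26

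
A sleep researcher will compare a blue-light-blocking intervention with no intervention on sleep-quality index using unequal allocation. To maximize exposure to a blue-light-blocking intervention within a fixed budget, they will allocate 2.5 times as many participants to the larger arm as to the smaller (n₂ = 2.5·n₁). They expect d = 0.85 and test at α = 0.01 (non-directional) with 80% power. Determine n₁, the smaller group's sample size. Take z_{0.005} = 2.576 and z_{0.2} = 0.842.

n₁ = 23

With allocation ratio k = n₂/n₁ = 2.5, Var(x̄₁−x̄₂) = σ²(1/n₁ + 1/(k·n₁)) = σ²·(k+1)/(k·n₁).
So n₁ = (1 + 1/k)·((z_{α/2} + z_β)/d)² = 1.400 × (3.418/0.85)².
n₁ = 1.400 × 16.17 = 22.6.
Round up: n₁ = 23, giving n₂ = ⌈2.5 × 23⌉ = ⌈57.5⌉ = 58.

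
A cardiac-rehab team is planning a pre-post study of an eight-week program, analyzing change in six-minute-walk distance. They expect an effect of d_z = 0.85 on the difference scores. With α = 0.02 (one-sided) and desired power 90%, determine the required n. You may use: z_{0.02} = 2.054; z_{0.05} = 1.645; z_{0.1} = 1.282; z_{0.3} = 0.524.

n = 16 pairs

For a paired (one-sample on differences) test: n = ((z_{α} + z_β) / d)².
z_{α} + z_β = 2.054 + 1.282 = 3.336.
n = (3.336 / 0.85)² = 3.925² = 15.40.
Round up.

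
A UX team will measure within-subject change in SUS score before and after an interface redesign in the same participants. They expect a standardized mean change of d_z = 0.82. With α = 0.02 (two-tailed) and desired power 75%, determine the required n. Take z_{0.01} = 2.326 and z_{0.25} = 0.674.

For a paired (one-sample on differences) test: n = ((z_{α/2} + z_β) / d)².
z_{α/2} + z_β = 2.326 + 0.674 = 3.000.
n = (3.000 / 0.82)² = 3.659² = 13.38.
Round up.

n = 14 pairs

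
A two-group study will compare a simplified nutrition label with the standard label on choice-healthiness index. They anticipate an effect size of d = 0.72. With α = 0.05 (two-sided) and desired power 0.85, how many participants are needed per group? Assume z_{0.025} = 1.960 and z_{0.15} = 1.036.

For two independent groups with equal n: n = 2·((z_{α/2} + z_β) / d)².
z_{α/2} + z_β = 1.960 + 1.036 = 2.996.
n = 2 × (2.996 / 0.72)² = 2 × 4.161² = 2 × 17.31 = 34.6.
Round up to the next whole participant.

n = 35 per group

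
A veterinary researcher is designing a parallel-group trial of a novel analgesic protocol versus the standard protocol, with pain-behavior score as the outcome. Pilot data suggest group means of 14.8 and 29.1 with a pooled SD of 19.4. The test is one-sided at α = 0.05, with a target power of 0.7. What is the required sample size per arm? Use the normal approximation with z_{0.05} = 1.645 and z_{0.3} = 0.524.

Cohen's d = |M₁ − M₂| / SD_pooled = |14.8 − 29.1| / 19.4 = 14.3 / 19.4 = 0.737.
For two independent groups with equal n: n = 2·((z_{α} + z_β) / d)².
z_{α} + z_β = 1.645 + 0.524 = 2.169.
n = 2 × (2.169 / 0.737)² = 2 × 2.943² = 2 × 8.66 = 17.3.
Round up to the next whole participant.

n = 18 per group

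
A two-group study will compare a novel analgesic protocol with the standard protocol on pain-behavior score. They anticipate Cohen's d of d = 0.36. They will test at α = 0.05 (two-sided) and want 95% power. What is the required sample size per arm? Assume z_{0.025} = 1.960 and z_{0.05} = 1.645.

n = 201 per group

For two independent groups with equal n: n = 2·((z_{α/2} + z_β) / d)².
z_{α/2} + z_β = 1.960 + 1.645 = 3.605.
n = 2 × (3.605 / 0.36)² = 2 × 10.014² = 2 × 100.28 = 200.6.
Round up to the next whole participant.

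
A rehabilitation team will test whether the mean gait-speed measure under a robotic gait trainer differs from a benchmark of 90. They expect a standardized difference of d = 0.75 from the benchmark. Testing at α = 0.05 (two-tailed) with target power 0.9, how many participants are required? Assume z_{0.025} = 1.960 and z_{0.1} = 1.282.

n = 19

For a one-sample test: n = ((z_{α/2} + z_β) / d)².
z_{α/2} + z_β = 1.960 + 1.282 = 3.242.
n = (3.242 / 0.75)² = 4.323² = 18.69.
Round up.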